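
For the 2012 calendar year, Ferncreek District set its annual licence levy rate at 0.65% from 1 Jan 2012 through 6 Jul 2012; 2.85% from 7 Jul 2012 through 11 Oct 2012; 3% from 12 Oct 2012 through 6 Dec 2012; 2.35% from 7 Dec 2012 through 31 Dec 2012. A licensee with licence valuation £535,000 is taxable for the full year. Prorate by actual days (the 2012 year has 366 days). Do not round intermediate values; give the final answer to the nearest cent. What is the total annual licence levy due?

1 Jan – 6 Jul 2012: 188 days at 0.65% → £535,000 × 0.65% × 188/366 = £1,786.2568
7 Jul – 11 Oct 2012: 97 days at 2.85% → £535,000 × 2.85% × 97/366 = £4,041.0041
12 Oct – 6 Dec 2012: 56 days at 3% → £535,000 × 3% × 56/366 = £2,455.7377
7 Dec – 31 Dec 2012: 25 days at 2.35% → £535,000 × 2.35% × 25/366 = £858.7773
Total = £9,141.7760

£9,141.78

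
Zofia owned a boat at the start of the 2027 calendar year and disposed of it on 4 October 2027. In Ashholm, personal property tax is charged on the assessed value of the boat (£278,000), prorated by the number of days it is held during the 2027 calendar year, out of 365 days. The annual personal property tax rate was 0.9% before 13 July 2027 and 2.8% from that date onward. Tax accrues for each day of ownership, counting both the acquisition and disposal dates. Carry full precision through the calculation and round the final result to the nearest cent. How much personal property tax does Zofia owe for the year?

1 January – 12 July 2027: 193 days at 0.9% → £278,000 × 0.9% × 193/365 = £1,322.9753
13 July – 4 October 2027: 84 days at 2.8% → £278,000 × 2.8% × 84/365 = £1,791.3863
Total = £3,114.3616

£3,114.36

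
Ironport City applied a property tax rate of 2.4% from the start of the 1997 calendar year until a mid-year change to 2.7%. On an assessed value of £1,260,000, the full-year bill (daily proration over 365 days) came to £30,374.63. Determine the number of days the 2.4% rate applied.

352 days

Let d = days at the first rate; then 365 − d days at the second rate.
£1,260,000 × [2.4%·d + 2.7%·(365−d)] / 365 = £30,374.63
Solving gives d = 352, so the new rate took effect on December 19, 1997.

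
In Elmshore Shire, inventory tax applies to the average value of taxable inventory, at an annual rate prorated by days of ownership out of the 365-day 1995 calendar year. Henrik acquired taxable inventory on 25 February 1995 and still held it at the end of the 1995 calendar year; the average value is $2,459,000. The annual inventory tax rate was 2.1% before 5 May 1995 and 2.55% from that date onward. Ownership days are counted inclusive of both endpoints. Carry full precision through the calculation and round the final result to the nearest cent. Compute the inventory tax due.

25 February – 4 May 1995: 69 days at 2.1% → $2,459,000 × 2.1% × 69/365 = $9,761.8932
5 May – 31 December 1995: 241 days at 2.55% → $2,459,000 × 2.55% × 241/365 = $41,402.1493
Total = $51,164.0425

$51,164.04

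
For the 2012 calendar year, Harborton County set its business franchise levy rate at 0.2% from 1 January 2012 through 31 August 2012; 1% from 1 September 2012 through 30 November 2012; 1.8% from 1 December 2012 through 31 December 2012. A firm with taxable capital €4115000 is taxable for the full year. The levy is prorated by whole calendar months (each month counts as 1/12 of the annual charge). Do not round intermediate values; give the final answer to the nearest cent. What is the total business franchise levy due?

€21946.67

1 January – 31 August 2012: 8 months at 0.2% → €4115000 × 0.2% × 8/12 = €5486.6667
1 September – 30 November 2012: 3 months at 1% → €4115000 × 1% × 3/12 = €10287.5000
1 December – 31 December 2012: 1 month at 1.8% → €4115000 × 1.8% × 1/12 = €6172.5000
Total = €21946.6667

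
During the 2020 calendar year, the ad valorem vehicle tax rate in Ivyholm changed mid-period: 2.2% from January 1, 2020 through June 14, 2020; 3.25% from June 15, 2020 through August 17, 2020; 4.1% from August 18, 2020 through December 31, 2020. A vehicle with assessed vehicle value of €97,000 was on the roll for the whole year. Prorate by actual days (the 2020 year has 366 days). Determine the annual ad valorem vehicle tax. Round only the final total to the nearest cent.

January 1 – June 14, 2020: 166 days at 2.2% → €97,000 × 2.2% × 166/366 = €967.8798
June 15 – August 17, 2020: 64 days at 3.25% → €97,000 × 3.25% × 64/366 = €551.2568
August 18 – December 31, 2020: 136 days at 4.1% → €97,000 × 4.1% × 136/366 = €1,477.7923
Total = €2,996.9290

€2,996.93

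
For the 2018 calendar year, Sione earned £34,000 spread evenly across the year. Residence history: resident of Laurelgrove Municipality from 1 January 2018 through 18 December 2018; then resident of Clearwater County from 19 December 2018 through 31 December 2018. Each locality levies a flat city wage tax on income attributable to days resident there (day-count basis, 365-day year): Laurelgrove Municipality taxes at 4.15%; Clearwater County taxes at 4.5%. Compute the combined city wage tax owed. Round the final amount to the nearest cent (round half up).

£1,415.24

Laurelgrove Municipality, 1 January – 18 December 2018: 352 days → £34,000 × 4.15% × 352/365 = £1,360.7452
Clearwater County, 19 December – 31 December 2018: 13 days → £34,000 × 4.5% × 13/365 = £54.4932
Total = £1,415.2384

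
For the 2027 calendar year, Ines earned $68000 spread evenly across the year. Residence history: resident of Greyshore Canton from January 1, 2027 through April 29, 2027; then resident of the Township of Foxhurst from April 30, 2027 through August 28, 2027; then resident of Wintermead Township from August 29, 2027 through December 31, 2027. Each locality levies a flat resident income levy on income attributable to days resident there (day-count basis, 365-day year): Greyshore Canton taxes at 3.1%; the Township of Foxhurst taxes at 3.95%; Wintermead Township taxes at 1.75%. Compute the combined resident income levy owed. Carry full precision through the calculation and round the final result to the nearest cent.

$1985.23

Greyshore Canton, January 1 – April 29, 2027: 119 days → $68000 × 3.1% × 119/365 = $687.2658
The Township of Foxhurst, April 30 – August 28, 2027: 121 days → $68000 × 3.95% × 121/365 = $890.4274
Wintermead Township, August 29 – December 31, 2027: 125 days → $68000 × 1.75% × 125/365 = $407.5342
Total = $1985.2274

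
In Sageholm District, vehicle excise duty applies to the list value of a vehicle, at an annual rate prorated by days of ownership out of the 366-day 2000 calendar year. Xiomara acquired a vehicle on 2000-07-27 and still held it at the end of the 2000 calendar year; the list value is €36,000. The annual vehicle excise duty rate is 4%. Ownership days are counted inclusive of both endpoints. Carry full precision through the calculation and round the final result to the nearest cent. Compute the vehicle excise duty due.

Days held (2000-07-27 to 2000-12-31): 158 out of 366
Tax = €36,000 × 4% × 158/366 = €621.6393

€621.64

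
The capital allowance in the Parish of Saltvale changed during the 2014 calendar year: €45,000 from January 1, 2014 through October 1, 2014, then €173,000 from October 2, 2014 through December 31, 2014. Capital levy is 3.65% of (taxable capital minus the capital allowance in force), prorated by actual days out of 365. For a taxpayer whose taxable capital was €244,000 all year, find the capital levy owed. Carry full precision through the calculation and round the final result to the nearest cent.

€6,098.70

January 1 – October 1, 2014: 274 days, exemption €45,000 → (€244,000 − €45,000) × 3.65% × 274/365 = €5,452.6000
October 2 – December 31, 2014: 91 days, exemption €173,000 → (€244,000 − €173,000) × 3.65% × 91/365 = €646.1000
Total = €6,098.7000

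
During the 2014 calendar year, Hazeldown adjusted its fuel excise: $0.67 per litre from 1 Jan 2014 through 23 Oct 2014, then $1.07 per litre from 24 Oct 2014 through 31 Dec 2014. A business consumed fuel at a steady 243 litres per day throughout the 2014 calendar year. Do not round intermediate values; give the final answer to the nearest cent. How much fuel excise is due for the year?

1 Jan – 23 Oct 2014: 296 days × 243 litres/day = 71,928 litres at $0.67/litre → $48,191.76
24 Oct – 31 Dec 2014: 69 days × 243 litres/day = 16,767 litres at $1.07/litre → $17,940.69

$66,132.45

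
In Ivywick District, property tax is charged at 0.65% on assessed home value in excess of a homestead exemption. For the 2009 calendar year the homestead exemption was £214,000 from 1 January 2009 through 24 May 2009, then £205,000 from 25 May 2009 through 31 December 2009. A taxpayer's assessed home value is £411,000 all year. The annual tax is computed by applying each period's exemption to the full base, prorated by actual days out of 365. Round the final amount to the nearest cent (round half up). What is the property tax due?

£1,315.92

1 January – 24 May 2009: 144 days, exemption £214,000 → (£411,000 − £214,000) × 0.65% × 144/365 = £505.1836
25 May – 31 December 2009: 221 days, exemption £205,000 → (£411,000 − £205,000) × 0.65% × 221/365 = £810.7370
Total = £1,315.9205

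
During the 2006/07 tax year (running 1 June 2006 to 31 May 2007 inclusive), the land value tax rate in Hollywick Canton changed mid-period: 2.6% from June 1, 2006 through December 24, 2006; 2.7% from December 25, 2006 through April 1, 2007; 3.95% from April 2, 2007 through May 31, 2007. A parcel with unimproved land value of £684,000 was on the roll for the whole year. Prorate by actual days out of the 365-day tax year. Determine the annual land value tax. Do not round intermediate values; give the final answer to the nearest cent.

£19,485.57

June 1 – December 24, 2006: 207 days at 2.6% → £684,000 × 2.6% × 207/365 = £10,085.7205
December 25, 2006 – April 1, 2007: 98 days at 2.7% → £684,000 × 2.7% × 98/365 = £4,958.5315
April 2 – May 31, 2007: 60 days at 3.95% → £684,000 × 3.95% × 60/365 = £4,441.3151
Total = £19,485.5671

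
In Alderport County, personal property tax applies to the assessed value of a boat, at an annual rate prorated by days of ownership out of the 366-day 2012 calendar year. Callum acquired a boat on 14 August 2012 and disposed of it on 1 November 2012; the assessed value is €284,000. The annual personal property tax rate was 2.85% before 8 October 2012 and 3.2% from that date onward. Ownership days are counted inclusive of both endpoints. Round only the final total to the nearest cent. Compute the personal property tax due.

€1,837.08

14 August – 7 October 2012: 55 days at 2.85% → €284,000 × 2.85% × 55/366 = €1,216.3115
8 October – 1 November 2012: 25 days at 3.2% → €284,000 × 3.2% × 25/366 = €620.7650
Total = €1,837.0765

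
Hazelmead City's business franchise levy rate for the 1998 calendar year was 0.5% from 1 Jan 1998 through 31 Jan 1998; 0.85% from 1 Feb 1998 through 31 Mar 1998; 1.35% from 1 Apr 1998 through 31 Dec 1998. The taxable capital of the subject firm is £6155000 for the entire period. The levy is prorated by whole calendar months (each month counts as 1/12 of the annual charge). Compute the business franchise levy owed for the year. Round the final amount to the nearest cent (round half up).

1 Jan – 31 Jan 1998: 1 month at 0.5% → £6155000 × 0.5% × 1/12 = £2564.5833
1 Feb – 31 Mar 1998: 2 months at 0.85% → £6155000 × 0.85% × 2/12 = £8719.5833
1 Apr – 31 Dec 1998: 9 months at 1.35% → £6155000 × 1.35% × 9/12 = £62319.3750
Total = £73603.5417

£73603.54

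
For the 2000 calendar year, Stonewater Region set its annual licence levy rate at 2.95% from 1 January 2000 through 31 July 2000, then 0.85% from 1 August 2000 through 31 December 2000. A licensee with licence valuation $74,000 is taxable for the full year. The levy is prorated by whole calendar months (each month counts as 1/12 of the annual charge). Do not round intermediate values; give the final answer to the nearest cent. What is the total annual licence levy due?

$1,535.50

1 January – 31 July 2000: 7 months at 2.95% → $74,000 × 2.95% × 7/12 = $1,273.4167
1 August – 31 December 2000: 5 months at 0.85% → $74,000 × 0.85% × 5/12 = $262.0833
Total = $1,535.5000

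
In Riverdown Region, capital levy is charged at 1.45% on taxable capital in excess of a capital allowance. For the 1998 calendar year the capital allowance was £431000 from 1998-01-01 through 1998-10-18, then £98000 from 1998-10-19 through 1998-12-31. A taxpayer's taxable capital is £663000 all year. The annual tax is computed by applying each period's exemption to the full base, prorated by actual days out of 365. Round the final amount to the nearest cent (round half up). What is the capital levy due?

1998-01-01 to 1998-10-18: 291 days, exemption £431000 → (£663000 − £431000) × 1.45% × 291/365 = £2681.9836
1998-10-19 to 1998-12-31: 74 days, exemption £98000 → (£663000 − £98000) × 1.45% × 74/365 = £1660.9452
Total = £4342.9288

£4342.93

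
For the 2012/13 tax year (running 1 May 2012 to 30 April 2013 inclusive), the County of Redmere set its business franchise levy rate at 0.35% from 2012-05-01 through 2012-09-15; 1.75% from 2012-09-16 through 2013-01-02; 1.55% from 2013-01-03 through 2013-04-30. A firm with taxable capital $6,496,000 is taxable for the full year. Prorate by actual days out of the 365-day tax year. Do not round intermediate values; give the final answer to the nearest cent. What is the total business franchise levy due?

2012-05-01 to 2012-09-15: 138 days at 0.35% → $6,496,000 × 0.35% × 138/365 = $8,596.0767
2012-09-16 to 2013-01-02: 109 days at 1.75% → $6,496,000 × 1.75% × 109/365 = $33,948.2740
2013-01-03 to 2013-04-30: 118 days at 1.55% → $6,496,000 × 1.55% × 118/365 = $32,551.1890
Total = $75,095.5397

$75,095.54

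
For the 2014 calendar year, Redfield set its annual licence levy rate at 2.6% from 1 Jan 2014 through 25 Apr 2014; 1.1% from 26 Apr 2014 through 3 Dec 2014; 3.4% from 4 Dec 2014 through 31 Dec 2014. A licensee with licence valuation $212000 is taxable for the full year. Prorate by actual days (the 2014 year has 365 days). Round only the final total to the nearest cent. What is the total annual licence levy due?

1 Jan – 25 Apr 2014: 115 days at 2.6% → $212000 × 2.6% × 115/365 = $1736.6575
26 Apr – 3 Dec 2014: 222 days at 1.1% → $212000 × 1.1% × 222/365 = $1418.3671
4 Dec – 31 Dec 2014: 28 days at 3.4% → $212000 × 3.4% × 28/365 = $552.9425
Total = $3707.9671

$3707.97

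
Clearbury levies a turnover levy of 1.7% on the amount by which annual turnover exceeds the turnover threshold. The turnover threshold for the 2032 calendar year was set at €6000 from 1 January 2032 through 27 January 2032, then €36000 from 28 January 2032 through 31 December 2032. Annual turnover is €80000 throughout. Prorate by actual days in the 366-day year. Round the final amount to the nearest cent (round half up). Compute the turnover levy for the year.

1 January – 27 January 2032: 27 days, exemption €6000 → (€80000 − €6000) × 1.7% × 27/366 = €92.8033
28 January – 31 December 2032: 339 days, exemption €36000 → (€80000 − €36000) × 1.7% × 339/366 = €692.8197
Total = €785.6230

€785.62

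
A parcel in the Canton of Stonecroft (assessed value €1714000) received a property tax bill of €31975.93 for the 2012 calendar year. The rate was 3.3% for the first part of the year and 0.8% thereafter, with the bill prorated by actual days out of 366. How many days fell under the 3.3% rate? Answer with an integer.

Let d = days at the first rate; then 366 − d days at the second rate.
€1714000 × [3.3%·d + 0.8%·(366−d)] / 366 = €31975.93
Solving gives d = 156, so the new rate took effect on 5 Jun 2012.

156 days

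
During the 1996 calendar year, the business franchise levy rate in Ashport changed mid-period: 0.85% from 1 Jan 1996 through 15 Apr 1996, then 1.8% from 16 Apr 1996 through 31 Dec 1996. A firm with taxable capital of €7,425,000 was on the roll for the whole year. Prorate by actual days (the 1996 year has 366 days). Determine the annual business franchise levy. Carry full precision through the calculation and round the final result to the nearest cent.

€113,221.11

1 Jan – 15 Apr 1996: 106 days at 0.85% → €7,425,000 × 0.85% × 106/366 = €18,278.4836
16 Apr – 31 Dec 1996: 260 days at 1.8% → €7,425,000 × 1.8% × 260/366 = €94,942.6230
Total = €113,221.1066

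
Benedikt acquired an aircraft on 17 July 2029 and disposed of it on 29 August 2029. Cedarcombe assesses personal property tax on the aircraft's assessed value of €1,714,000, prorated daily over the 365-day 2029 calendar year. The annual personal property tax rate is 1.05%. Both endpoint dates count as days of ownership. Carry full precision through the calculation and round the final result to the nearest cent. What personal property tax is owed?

Days held (17 July – 29 August 2029): 44 out of 365
Tax = €1,714,000 × 1.05% × 44/365 = €2,169.5014

€2,169.50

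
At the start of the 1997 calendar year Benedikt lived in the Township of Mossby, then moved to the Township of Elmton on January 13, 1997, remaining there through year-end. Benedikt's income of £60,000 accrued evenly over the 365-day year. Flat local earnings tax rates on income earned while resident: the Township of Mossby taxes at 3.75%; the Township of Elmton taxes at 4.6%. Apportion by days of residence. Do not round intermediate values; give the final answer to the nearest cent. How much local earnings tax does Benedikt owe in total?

The Township of Mossby, January 1 – January 12, 1997: 12 days → £60,000 × 3.75% × 12/365 = £73.9726
The Township of Elmton, January 13 – December 31, 1997: 353 days → £60,000 × 4.6% × 353/365 = £2,669.2603
Total = £2,743.2329

£2,743.23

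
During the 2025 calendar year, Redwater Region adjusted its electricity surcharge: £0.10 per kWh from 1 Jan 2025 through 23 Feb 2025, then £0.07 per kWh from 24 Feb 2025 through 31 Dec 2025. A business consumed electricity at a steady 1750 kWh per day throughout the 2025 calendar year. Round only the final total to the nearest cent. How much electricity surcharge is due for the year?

£47,547.50

1 Jan – 23 Feb 2025: 54 days × 1750 kWh/day = 94,500 kWh at £0.10/kWh → £9,450.00
24 Feb – 31 Dec 2025: 311 days × 1750 kWh/day = 544,250 kWh at £0.07/kWh → £38,097.50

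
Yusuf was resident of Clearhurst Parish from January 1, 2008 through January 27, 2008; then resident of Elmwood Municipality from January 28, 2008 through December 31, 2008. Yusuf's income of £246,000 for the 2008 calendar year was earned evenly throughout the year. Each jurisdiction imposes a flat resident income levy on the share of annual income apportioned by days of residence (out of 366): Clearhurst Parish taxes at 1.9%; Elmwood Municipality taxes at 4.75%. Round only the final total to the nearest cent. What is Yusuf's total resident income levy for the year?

Clearhurst Parish, January 1 – January 27, 2008: 27 days → £246,000 × 1.9% × 27/366 = £344.8033
Elmwood Municipality, January 28 – December 31, 2008: 339 days → £246,000 × 4.75% × 339/366 = £10,822.9918
Total = £11,167.7951

£11,167.80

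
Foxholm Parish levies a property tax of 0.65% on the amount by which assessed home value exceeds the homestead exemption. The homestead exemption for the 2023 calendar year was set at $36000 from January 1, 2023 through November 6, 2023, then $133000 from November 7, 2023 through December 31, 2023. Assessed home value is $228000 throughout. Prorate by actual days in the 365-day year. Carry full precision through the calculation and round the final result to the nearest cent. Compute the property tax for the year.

January 1 – November 6, 2023: 310 days, exemption $36000 → ($228000 − $36000) × 0.65% × 310/365 = $1059.9452
November 7 – December 31, 2023: 55 days, exemption $133000 → ($228000 − $133000) × 0.65% × 55/365 = $93.0479
Total = $1152.9932

$1152.99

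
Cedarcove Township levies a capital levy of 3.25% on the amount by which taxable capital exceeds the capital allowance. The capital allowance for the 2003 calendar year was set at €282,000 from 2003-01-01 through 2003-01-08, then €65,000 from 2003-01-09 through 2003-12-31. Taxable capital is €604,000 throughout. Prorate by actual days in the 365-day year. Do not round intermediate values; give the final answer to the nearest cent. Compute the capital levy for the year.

€17,362.92

2003-01-01 to 2003-01-08: 8 days, exemption €282,000 → (€604,000 − €282,000) × 3.25% × 8/365 = €229.3699
2003-01-09 to 2003-12-31: 357 days, exemption €65,000 → (€604,000 − €65,000) × 3.25% × 357/365 = €17,133.5548
Total = €17,362.9247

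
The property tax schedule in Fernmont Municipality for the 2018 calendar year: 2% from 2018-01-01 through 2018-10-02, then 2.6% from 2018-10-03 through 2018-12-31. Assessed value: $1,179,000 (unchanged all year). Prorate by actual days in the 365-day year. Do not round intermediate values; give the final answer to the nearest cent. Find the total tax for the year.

2018-01-01 to 2018-10-02: 275 days at 2% → $1,179,000 × 2% × 275/365 = $17,765.7534
2018-10-03 to 2018-12-31: 90 days at 2.6% → $1,179,000 × 2.6% × 90/365 = $7,558.5205
Total = $25,324.2740

$25,324.27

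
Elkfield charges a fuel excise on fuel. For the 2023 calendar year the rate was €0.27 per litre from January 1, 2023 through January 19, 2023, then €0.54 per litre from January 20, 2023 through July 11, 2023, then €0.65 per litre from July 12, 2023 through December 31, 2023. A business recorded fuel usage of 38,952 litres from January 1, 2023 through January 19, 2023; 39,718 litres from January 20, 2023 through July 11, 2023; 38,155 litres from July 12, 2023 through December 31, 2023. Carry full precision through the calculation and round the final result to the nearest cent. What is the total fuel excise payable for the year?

€56,765.51

January 1 – January 19, 2023: 38,952 litres at €0.27/litre → €10,517.04
January 20 – July 11, 2023: 39,718 litres at €0.54/litre → €21,447.72
July 12 – December 31, 2023: 38,155 litres at €0.65/litre → €24,800.75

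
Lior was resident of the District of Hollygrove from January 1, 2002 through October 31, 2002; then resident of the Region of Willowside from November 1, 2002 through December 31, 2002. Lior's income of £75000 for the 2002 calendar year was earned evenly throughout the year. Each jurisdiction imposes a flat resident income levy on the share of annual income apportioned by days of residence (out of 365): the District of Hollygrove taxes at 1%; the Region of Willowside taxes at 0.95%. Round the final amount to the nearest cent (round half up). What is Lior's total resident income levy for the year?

The District of Hollygrove, January 1 – October 31, 2002: 304 days → £75000 × 1% × 304/365 = £624.6575
The Region of Willowside, November 1 – December 31, 2002: 61 days → £75000 × 0.95% × 61/365 = £119.0753
Total = £743.7329

£743.73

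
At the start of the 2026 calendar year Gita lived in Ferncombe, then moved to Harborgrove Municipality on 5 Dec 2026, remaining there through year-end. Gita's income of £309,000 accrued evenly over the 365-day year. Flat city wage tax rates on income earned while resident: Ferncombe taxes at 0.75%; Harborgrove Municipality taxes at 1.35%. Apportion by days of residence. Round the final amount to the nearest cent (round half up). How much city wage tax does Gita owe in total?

Ferncombe, 1 Jan – 4 Dec 2026: 338 days → £309,000 × 0.75% × 338/365 = £2,146.0685
Harborgrove Municipality, 5 Dec – 31 Dec 2026: 27 days → £309,000 × 1.35% × 27/365 = £308.5767
Total = £2,454.6452

£2,454.65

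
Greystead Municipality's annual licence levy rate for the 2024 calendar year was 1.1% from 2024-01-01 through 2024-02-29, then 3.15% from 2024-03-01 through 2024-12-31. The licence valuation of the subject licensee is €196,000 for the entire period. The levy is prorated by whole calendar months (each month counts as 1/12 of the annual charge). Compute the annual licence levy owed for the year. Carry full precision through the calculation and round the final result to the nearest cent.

2024-01-01 to 2024-02-29: 2 months at 1.1% → €196,000 × 1.1% × 2/12 = €359.3333
2024-03-01 to 2024-12-31: 10 months at 3.15% → €196,000 × 3.15% × 10/12 = €5,145.0000
Total = €5,504.3333

€5,504.33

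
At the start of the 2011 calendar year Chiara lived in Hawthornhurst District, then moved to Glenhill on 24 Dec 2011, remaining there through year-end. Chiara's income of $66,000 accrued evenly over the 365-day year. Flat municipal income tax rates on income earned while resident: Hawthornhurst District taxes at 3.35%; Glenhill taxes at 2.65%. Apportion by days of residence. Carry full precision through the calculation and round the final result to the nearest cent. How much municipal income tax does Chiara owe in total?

$2,200.87

Hawthornhurst District, 1 Jan – 23 Dec 2011: 357 days → $66,000 × 3.35% × 357/365 = $2,162.5397
Glenhill, 24 Dec – 31 Dec 2011: 8 days → $66,000 × 2.65% × 8/365 = $38.3342
Total = $2,200.8740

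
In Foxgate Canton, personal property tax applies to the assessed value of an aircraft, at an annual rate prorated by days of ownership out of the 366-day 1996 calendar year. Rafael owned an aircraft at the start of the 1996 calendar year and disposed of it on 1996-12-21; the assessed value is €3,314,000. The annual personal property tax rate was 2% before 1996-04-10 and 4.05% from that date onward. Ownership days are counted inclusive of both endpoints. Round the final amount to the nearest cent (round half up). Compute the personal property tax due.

€111,987.85

1996-01-01 to 1996-04-09: 100 days at 2% → €3,314,000 × 2% × 100/366 = €18,109.2896
1996-04-10 to 1996-12-21: 256 days at 4.05% → €3,314,000 × 4.05% × 256/366 = €93,878.5574
Total = €111,987.8470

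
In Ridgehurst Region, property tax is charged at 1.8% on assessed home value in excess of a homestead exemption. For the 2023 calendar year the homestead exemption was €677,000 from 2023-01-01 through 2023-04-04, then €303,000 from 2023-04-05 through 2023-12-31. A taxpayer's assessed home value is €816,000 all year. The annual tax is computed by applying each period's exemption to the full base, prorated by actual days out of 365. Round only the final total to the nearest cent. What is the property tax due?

2023-01-01 to 2023-04-04: 94 days, exemption €677,000 → (€816,000 − €677,000) × 1.8% × 94/365 = €644.3507
2023-04-05 to 2023-12-31: 271 days, exemption €303,000 → (€816,000 − €303,000) × 1.8% × 271/365 = €6,855.9288
Total = €7,500.2795

€7,500.28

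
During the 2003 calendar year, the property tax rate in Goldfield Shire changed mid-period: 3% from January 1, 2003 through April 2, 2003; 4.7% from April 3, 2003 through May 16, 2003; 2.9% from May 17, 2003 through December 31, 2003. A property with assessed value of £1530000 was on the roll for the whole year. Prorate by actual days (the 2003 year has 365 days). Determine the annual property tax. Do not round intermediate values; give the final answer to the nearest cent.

January 1 – April 2, 2003: 92 days at 3% → £1530000 × 3% × 92/365 = £11569.3151
April 3 – May 16, 2003: 44 days at 4.7% → £1530000 × 4.7% × 44/365 = £8668.6027
May 17 – December 31, 2003: 229 days at 2.9% → £1530000 × 2.9% × 229/365 = £27837.6164
Total = £48075.5342

£48075.53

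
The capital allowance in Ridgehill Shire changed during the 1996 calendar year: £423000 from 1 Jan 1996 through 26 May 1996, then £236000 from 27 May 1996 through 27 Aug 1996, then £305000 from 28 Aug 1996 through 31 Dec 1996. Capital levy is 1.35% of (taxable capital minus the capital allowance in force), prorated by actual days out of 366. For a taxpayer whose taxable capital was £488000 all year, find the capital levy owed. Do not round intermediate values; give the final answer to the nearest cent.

£2067.38

1 Jan – 26 May 1996: 147 days, exemption £423000 → (£488000 − £423000) × 1.35% × 147/366 = £352.4385
27 May – 27 Aug 1996: 93 days, exemption £236000 → (£488000 − £236000) × 1.35% × 93/366 = £864.4426
28 Aug – 31 Dec 1996: 126 days, exemption £305000 → (£488000 − £305000) × 1.35% × 126/366 = £850.5000
Total = £2067.3811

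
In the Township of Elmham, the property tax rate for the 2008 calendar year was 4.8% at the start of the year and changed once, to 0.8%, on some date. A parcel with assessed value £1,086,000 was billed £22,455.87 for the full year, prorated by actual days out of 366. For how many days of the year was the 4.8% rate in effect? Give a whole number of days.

Let d = days at the first rate; then 366 − d days at the second rate.
£1,086,000 × [4.8%·d + 0.8%·(366−d)] / 366 = £22,455.87
Solving gives d = 116, so the new rate took effect on 26 Apr 2008.

116 days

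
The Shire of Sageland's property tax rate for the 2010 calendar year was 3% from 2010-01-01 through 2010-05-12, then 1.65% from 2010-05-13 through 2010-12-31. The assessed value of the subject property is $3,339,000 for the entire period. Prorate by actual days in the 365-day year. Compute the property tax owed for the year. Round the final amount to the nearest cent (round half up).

2010-01-01 to 2010-05-12: 132 days at 3% → $3,339,000 × 3% × 132/365 = $36,225.8630
2010-05-13 to 2010-12-31: 233 days at 1.65% → $3,339,000 × 1.65% × 233/365 = $35,169.2753
Total = $71,395.1384

$71,395.14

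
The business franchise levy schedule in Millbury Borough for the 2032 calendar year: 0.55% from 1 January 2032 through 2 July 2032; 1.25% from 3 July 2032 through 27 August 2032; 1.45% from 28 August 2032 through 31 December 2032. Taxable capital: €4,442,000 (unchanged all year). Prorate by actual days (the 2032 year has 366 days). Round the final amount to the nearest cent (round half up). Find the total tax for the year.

€42,951.47

1 January – 2 July 2032: 184 days at 0.55% → €4,442,000 × 0.55% × 184/366 = €12,282.2514
3 July – 27 August 2032: 56 days at 1.25% → €4,442,000 × 1.25% × 56/366 = €8,495.6284
28 August – 31 December 2032: 126 days at 1.45% → €4,442,000 × 1.45% × 126/366 = €22,173.5902
Total = €42,951.4699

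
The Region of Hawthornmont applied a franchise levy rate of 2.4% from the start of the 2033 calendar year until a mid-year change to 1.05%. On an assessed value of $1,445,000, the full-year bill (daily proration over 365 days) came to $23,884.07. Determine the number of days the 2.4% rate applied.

Let d = days at the first rate; then 365 − d days at the second rate.
$1,445,000 × [2.4%·d + 1.05%·(365−d)] / 365 = $23,884.07
Solving gives d = 163, so the new rate took effect on June 13, 2033.

163 days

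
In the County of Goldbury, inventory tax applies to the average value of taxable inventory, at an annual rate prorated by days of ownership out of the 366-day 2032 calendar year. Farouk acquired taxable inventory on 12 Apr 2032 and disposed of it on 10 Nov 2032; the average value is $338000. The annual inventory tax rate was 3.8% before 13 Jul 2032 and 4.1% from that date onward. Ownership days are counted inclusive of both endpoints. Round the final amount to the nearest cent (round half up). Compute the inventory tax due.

$7810.02

12 Apr – 12 Jul 2032: 92 days at 3.8% → $338000 × 3.8% × 92/366 = $3228.5464
13 Jul – 10 Nov 2032: 121 days at 4.1% → $338000 × 4.1% × 121/366 = $4581.4699
Total = $7810.0164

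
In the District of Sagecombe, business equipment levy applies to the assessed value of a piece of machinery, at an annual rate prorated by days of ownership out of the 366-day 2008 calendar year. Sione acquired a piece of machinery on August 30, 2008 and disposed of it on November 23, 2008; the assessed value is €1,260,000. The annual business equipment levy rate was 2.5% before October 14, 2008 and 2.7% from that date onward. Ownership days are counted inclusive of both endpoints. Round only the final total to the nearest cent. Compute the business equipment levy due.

August 30 – October 13, 2008: 45 days at 2.5% → €1,260,000 × 2.5% × 45/366 = €3,872.9508
October 14 – November 23, 2008: 41 days at 2.7% → €1,260,000 × 2.7% × 41/366 = €3,810.9836
Total = €7,683.9344

€7,683.93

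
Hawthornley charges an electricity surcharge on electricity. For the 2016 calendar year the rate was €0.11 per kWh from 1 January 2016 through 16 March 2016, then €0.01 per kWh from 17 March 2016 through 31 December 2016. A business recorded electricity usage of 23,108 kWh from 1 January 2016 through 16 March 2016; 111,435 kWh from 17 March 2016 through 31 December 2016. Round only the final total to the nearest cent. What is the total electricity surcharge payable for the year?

€3656.23

1 January – 16 March 2016: 23,108 kWh at €0.11/kWh → €2541.88
17 March – 31 December 2016: 111,435 kWh at €0.01/kWh → €1114.35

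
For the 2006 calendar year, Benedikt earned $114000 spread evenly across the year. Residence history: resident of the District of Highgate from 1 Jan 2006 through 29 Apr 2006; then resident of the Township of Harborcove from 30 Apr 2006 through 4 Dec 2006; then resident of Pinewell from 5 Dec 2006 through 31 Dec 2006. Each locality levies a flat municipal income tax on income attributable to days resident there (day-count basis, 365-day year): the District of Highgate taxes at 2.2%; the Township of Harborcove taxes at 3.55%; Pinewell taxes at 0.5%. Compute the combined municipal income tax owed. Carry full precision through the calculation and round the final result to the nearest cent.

The District of Highgate, 1 Jan – 29 Apr 2006: 119 days → $114000 × 2.2% × 119/365 = $817.6767
The Township of Harborcove, 30 Apr – 4 Dec 2006: 219 days → $114000 × 3.55% × 219/365 = $2428.2000
Pinewell, 5 Dec – 31 Dec 2006: 27 days → $114000 × 0.5% × 27/365 = $42.1644
Total = $3288.0411

$3288.04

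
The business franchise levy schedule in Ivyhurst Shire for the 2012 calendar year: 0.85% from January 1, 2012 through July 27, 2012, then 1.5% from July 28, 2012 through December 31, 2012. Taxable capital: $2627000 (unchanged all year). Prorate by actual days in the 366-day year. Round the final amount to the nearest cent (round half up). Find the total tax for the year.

$29654.24

January 1 – July 27, 2012: 209 days at 0.85% → $2627000 × 0.85% × 209/366 = $12750.9986
July 28 – December 31, 2012: 157 days at 1.5% → $2627000 × 1.5% × 157/366 = $16903.2377
Total = $29654.2363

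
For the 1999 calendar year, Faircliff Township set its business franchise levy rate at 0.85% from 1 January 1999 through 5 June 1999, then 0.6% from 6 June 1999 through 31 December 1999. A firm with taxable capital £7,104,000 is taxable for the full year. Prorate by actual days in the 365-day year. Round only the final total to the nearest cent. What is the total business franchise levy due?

£50,214.58

1 January – 5 June 1999: 156 days at 0.85% → £7,104,000 × 0.85% × 156/365 = £25,807.9562
6 June – 31 December 1999: 209 days at 0.6% → £7,104,000 × 0.6% × 209/365 = £24,406.6192
Total = £50,214.5753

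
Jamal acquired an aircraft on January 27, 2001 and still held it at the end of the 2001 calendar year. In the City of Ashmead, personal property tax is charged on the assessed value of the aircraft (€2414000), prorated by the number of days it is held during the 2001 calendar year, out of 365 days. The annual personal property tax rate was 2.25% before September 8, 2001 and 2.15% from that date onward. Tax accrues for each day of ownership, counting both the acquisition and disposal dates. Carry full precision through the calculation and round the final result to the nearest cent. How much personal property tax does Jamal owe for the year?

January 27 – September 7, 2001: 224 days at 2.25% → €2414000 × 2.25% × 224/365 = €33333.0411
September 8 – December 31, 2001: 115 days at 2.15% → €2414000 × 2.15% × 115/365 = €16352.3699
Total = €49685.4110

€49685.41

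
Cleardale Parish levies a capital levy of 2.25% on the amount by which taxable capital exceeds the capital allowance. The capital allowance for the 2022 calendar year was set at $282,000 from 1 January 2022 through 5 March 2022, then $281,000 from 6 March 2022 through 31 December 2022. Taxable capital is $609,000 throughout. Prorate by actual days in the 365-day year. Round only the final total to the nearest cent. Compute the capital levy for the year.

1 January – 5 March 2022: 64 days, exemption $282,000 → ($609,000 − $282,000) × 2.25% × 64/365 = $1,290.0822
6 March – 31 December 2022: 301 days, exemption $281,000 → ($609,000 − $281,000) × 2.25% × 301/365 = $6,085.9726
Total = $7,376.0548

$7,376.05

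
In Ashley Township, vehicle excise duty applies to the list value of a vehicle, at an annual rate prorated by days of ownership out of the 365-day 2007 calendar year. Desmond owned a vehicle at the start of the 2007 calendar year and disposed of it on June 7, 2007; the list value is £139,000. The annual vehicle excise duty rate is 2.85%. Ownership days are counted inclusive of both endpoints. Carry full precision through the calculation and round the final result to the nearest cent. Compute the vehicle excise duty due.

£1,714.84

Days held (January 1 – June 7, 2007): 158 out of 365
Tax = £139,000 × 2.85% × 158/365 = £1,714.8411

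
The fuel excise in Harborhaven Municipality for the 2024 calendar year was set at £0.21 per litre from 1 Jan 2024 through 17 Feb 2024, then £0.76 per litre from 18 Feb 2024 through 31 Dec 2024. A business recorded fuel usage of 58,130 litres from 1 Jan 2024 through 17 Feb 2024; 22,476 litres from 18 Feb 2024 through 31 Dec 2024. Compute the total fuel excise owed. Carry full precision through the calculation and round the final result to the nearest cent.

£29289.06

1 Jan – 17 Feb 2024: 58,130 litres at £0.21/litre → £12207.30
18 Feb – 31 Dec 2024: 22,476 litres at £0.76/litre → £17081.76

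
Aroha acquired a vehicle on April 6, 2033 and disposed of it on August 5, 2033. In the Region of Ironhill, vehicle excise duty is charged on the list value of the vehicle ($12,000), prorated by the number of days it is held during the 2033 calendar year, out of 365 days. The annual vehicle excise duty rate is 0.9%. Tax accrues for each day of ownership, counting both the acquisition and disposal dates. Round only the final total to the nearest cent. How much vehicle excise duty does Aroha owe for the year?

$36.10

Days held (April 6 – August 5, 2033): 122 out of 365
Tax = $12,000 × 0.9% × 122/365 = $36.0986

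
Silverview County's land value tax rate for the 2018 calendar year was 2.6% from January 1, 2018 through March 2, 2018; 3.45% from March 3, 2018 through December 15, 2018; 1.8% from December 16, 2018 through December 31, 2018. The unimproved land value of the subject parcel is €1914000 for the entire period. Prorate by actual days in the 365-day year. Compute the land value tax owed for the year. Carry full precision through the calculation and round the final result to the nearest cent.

€61929.70

January 1 – March 2, 2018: 61 days at 2.6% → €1914000 × 2.6% × 61/365 = €8316.7233
March 3 – December 15, 2018: 288 days at 3.45% → €1914000 × 3.45% × 288/365 = €52102.7507
December 16 – December 31, 2018: 16 days at 1.8% → €1914000 × 1.8% × 16/365 = €1510.2247
Total = €61929.6986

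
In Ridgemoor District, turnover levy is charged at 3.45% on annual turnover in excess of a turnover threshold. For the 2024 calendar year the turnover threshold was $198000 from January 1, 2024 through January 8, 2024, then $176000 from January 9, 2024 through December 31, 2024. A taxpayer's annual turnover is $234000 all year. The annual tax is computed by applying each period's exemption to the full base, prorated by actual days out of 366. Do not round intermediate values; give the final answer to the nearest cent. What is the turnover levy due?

January 1 – January 8, 2024: 8 days, exemption $198000 → ($234000 − $198000) × 3.45% × 8/366 = $27.1475
January 9 – December 31, 2024: 358 days, exemption $176000 → ($234000 − $176000) × 3.45% × 358/366 = $1957.2623
Total = $1984.4098

$1984.41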